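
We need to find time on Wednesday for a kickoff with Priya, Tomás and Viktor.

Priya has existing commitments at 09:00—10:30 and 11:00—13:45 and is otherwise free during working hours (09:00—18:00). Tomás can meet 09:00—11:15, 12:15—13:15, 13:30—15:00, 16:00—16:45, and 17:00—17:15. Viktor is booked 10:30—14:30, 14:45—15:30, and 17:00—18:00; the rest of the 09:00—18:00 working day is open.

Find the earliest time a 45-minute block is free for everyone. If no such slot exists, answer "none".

16:00

Priya free within 09:00–18:00: 10:30–11:00, 13:45–18:00.
Viktor free within 09:00–18:00: 09:00–10:30, 14:30–14:45, 15:30–17:00.
Priya ∩ Tomás: 10:30–11:00, 13:45–15:00, 16:00–16:45, 17:00–17:15.
Priya ∩ Tomás ∩ Viktor: 14:30–14:45, 16:00–16:45.
Windows ≥ 45 min: 16:00–16:45.
Earliest such window starts at 16:00.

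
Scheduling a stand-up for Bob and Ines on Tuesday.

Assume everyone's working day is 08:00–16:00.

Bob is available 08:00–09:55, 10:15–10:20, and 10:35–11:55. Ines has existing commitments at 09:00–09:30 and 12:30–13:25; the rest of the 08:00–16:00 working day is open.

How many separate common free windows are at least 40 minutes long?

Ines free within 08:00–16:00: 08:00–09:00, 09:30–12:30, 13:25–16:00.
Bob ∩ Ines: 08:00–09:00, 09:30–09:55, 10:15–10:20, 10:35–11:55.
Windows ≥ 40 min: 08:00–09:00, 10:35–11:55.
That's 2 windows.

2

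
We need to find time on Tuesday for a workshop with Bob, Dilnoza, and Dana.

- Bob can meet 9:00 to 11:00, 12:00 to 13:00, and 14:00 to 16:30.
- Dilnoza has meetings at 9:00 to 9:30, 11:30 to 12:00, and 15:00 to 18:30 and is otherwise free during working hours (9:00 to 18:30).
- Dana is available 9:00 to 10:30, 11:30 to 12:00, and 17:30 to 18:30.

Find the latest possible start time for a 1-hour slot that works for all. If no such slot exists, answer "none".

Dilnoza free within 09:00–18:30: 09:30–11:30, 12:00–15:00.
Bob ∩ Dilnoza: 09:30–11:00, 12:00–13:00, 14:00–15:00.
Bob ∩ Dilnoza ∩ Dana: 09:30–10:30.
Windows ≥ 60 min: 09:30–10:30.
Latest start in the last window 09:30–10:30 is 10:30 − 60 min = 09:30.

09:30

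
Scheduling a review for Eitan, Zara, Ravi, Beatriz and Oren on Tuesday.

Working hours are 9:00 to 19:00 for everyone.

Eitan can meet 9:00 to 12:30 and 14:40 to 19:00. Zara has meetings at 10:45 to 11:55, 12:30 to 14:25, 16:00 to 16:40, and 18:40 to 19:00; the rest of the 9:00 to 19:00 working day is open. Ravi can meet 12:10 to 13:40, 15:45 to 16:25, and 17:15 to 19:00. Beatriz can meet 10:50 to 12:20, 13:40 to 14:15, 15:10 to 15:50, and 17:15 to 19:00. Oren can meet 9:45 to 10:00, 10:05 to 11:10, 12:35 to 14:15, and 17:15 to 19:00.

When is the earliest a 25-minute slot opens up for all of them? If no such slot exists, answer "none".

Zara free within 09:00–19:00: 09:00–10:45, 11:55–12:30, 14:25–16:00, 16:40–18:40.
Eitan ∩ Zara: 09:00–10:45, 11:55–12:30, 14:40–16:00, 16:40–18:40.
Eitan ∩ Zara ∩ Ravi: 12:10–12:30, 15:45–16:00, 17:15–18:40.
Eitan ∩ Zara ∩ Ravi ∩ Beatriz: 12:10–12:20, 15:45–15:50, 17:15–18:40.
Eitan ∩ Zara ∩ Ravi ∩ Beatriz ∩ Oren: 17:15–18:40.
Windows ≥ 25 min: 17:15–18:40.
Earliest such window starts at 17:15.

17:15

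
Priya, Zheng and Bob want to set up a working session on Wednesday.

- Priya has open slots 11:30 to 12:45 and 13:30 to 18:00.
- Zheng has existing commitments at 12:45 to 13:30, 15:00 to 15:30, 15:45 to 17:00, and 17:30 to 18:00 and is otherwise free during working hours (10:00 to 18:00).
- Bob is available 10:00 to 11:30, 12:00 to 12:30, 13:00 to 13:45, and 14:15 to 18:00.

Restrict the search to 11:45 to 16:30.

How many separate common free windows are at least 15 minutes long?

4

Zheng free within 10:00–18:00: 10:00–12:45, 13:30–15:00, 15:30–15:45, 17:00–17:30.
Priya ∩ Zheng: 11:30–12:45, 13:30–15:00, 15:30–15:45, 17:00–17:30.
Priya ∩ Zheng ∩ Bob: 12:00–12:30, 13:30–13:45, 14:15–15:00, 15:30–15:45, 17:00–17:30.
Restricted to 11:45–16:30: 12:00–12:30, 13:30–13:45, 14:15–15:00, 15:30–15:45.
Windows ≥ 15 min: 12:00–12:30, 13:30–13:45, 14:15–15:00, 15:30–15:45.
That's 4 windows.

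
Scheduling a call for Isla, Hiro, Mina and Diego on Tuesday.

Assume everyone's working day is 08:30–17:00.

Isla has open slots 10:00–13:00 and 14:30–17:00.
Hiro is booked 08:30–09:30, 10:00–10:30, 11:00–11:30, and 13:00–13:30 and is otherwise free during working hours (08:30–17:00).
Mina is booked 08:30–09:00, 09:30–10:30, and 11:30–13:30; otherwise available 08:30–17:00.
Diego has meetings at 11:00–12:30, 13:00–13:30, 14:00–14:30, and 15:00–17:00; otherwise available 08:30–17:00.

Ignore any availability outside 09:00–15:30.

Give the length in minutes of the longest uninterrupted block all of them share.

30 minutes

Hiro free within 08:30–17:00: 09:30–10:00, 10:30–11:00, 11:30–13:00, 13:30–17:00.
Mina free within 08:30–17:00: 09:00–09:30, 10:30–11:30, 13:30–17:00.
Diego free within 08:30–17:00: 08:30–11:00, 12:30–13:00, 13:30–14:00, 14:30–15:00.
Isla ∩ Hiro: 10:30–11:00, 11:30–13:00, 14:30–17:00.
Isla ∩ Hiro ∩ Mina: 10:30–11:00, 14:30–17:00.
Isla ∩ Hiro ∩ Mina ∩ Diego: 10:30–11:00, 14:30–15:00.
Restricted to 09:00–15:30: 10:30–11:00, 14:30–15:00.
Common window lengths: 30, 30 min; longest is 30.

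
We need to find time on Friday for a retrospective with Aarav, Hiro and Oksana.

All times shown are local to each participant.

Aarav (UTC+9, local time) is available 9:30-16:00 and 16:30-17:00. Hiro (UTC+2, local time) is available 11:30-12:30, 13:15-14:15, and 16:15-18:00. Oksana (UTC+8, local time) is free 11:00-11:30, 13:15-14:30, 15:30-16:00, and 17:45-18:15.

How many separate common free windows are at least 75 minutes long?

Aarav → UTC: 00:30–07:00, 07:30–08:00.
Hiro → UTC: 09:30–10:30, 11:15–12:15, 14:15–16:00.
Oksana → UTC: 03:00–03:30, 05:15–06:30, 07:30–08:00, 09:45–10:15.
Aarav ∩ Hiro: (none).
Aarav ∩ Hiro ∩ Oksana: (none).
Windows ≥ 75 min: (none).
That's 0 windows.

0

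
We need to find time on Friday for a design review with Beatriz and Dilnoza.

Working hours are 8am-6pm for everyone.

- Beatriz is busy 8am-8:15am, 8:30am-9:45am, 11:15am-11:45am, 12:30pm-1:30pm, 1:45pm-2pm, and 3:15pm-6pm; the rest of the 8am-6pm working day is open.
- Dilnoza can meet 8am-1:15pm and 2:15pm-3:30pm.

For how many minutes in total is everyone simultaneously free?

210 minutes

Beatriz free within 08:00–18:00: 08:15–08:30, 09:45–11:15, 11:45–12:30, 13:30–13:45, 14:00–15:15.
Beatriz ∩ Dilnoza: 08:15–08:30, 09:45–11:15, 11:45–12:30, 14:15–15:15.
Total common minutes: 15 + 90 + 45 + 60 = 210.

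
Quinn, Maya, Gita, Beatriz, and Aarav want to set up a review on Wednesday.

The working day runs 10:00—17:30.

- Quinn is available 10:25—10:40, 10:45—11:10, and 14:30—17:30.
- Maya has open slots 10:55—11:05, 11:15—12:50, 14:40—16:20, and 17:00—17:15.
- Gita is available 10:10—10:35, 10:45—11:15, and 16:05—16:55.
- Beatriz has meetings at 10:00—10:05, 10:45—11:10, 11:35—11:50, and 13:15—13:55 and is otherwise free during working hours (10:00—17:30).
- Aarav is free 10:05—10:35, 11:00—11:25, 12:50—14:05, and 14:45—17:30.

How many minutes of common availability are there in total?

15 minutes

Beatriz free within 10:00–17:30: 10:05–10:45, 11:10–11:35, 11:50–13:15, 13:55–17:30.
Quinn ∩ Maya: 10:55–11:05, 14:40–16:20, 17:00–17:15.
Quinn ∩ Maya ∩ Gita: 10:55–11:05, 16:05–16:20.
Quinn ∩ Maya ∩ Gita ∩ Beatriz: 16:05–16:20.
Quinn ∩ Maya ∩ Gita ∩ Beatriz ∩ Aarav: 16:05–16:20.
Total common minutes: 15.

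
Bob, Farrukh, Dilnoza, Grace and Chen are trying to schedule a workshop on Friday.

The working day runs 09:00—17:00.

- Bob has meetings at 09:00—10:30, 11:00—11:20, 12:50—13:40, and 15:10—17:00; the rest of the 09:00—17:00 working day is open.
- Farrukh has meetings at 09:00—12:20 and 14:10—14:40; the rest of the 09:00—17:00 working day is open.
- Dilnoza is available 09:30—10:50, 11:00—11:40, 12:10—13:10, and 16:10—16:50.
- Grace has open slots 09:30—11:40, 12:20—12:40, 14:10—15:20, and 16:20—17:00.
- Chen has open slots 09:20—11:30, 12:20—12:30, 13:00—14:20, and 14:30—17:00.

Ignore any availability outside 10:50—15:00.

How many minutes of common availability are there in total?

10 minutes

Bob free within 09:00–17:00: 10:30–11:00, 11:20–12:50, 13:40–15:10.
Farrukh free within 09:00–17:00: 12:20–14:10, 14:40–17:00.
Bob ∩ Farrukh: 12:20–12:50, 13:40–14:10, 14:40–15:10.
Bob ∩ Farrukh ∩ Dilnoza: 12:20–12:50.
Bob ∩ Farrukh ∩ Dilnoza ∩ Grace: 12:20–12:40.
Bob ∩ Farrukh ∩ Dilnoza ∩ Grace ∩ Chen: 12:20–12:30.
Restricted to 10:50–15:00: 12:20–12:30.
Total common minutes: 10.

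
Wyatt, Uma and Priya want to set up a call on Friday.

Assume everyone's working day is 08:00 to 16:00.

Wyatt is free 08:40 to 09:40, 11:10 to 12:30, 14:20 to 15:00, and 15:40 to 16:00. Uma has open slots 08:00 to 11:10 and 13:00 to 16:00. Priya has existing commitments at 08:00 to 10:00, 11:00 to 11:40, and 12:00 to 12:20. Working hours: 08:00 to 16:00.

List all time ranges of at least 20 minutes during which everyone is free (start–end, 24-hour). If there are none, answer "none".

14:20–15:00, 15:40–16:00

Priya free within 08:00–16:00: 10:00–11:00, 11:40–12:00, 12:20–16:00.
Wyatt ∩ Uma: 08:40–09:40, 14:20–15:00, 15:40–16:00.
Wyatt ∩ Uma ∩ Priya: 14:20–15:00, 15:40–16:00.
Windows ≥ 20 min: 14:20–15:00, 15:40–16:00.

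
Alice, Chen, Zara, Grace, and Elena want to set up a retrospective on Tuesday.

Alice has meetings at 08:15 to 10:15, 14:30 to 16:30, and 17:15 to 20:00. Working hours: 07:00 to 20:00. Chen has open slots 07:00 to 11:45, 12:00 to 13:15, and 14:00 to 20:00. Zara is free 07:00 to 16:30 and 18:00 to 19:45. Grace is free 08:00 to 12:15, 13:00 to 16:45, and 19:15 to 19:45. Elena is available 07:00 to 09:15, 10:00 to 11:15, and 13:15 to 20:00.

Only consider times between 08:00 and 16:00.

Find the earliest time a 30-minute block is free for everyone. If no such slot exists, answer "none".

10:15

Alice free within 07:00–20:00: 07:00–08:15, 10:15–14:30, 16:30–17:15.
Alice ∩ Chen: 07:00–08:15, 10:15–11:45, 12:00–13:15, 14:00–14:30, 16:30–17:15.
Alice ∩ Chen ∩ Zara: 07:00–08:15, 10:15–11:45, 12:00–13:15, 14:00–14:30.
Alice ∩ Chen ∩ Zara ∩ Grace: 08:00–08:15, 10:15–11:45, 12:00–12:15, 13:00–13:15, 14:00–14:30.
Alice ∩ Chen ∩ Zara ∩ Grace ∩ Elena: 08:00–08:15, 10:15–11:15, 14:00–14:30.
Restricted to 08:00–16:00: 08:00–08:15, 10:15–11:15, 14:00–14:30.
Windows ≥ 30 min: 10:15–11:15, 14:00–14:30.
Earliest such window starts at 10:15.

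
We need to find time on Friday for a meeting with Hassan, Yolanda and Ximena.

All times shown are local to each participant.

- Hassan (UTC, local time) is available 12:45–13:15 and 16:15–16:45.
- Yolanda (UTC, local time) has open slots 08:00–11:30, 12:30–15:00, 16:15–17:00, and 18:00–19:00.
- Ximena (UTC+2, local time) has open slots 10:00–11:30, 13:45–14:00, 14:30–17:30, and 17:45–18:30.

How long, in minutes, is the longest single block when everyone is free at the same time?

30 minutes

Hassan → UTC: 12:45–13:15, 16:15–16:45.
Yolanda → UTC: 08:00–11:30, 12:30–15:00, 16:15–17:00, 18:00–19:00.
Ximena → UTC: 08:00–09:30, 11:45–12:00, 12:30–15:30, 15:45–16:30.
Hassan ∩ Yolanda: 12:45–13:15, 16:15–16:45.
Hassan ∩ Yolanda ∩ Ximena: 12:45–13:15, 16:15–16:30.
Common window lengths: 30, 15 min; longest is 30.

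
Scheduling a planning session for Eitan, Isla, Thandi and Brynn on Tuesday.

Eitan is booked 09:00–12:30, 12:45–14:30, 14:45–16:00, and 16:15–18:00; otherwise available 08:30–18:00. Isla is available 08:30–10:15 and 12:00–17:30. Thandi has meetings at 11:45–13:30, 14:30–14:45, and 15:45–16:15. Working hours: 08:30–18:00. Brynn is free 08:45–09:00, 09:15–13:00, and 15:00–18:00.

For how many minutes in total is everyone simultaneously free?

Eitan free within 08:30–18:00: 08:30–09:00, 12:30–12:45, 14:30–14:45, 16:00–16:15.
Thandi free within 08:30–18:00: 08:30–11:45, 13:30–14:30, 14:45–15:45, 16:15–18:00.
Eitan ∩ Isla: 08:30–09:00, 12:30–12:45, 14:30–14:45, 16:00–16:15.
Eitan ∩ Isla ∩ Thandi: 08:30–09:00.
Eitan ∩ Isla ∩ Thandi ∩ Brynn: 08:45–09:00.
Total common minutes: 15.

15 minutes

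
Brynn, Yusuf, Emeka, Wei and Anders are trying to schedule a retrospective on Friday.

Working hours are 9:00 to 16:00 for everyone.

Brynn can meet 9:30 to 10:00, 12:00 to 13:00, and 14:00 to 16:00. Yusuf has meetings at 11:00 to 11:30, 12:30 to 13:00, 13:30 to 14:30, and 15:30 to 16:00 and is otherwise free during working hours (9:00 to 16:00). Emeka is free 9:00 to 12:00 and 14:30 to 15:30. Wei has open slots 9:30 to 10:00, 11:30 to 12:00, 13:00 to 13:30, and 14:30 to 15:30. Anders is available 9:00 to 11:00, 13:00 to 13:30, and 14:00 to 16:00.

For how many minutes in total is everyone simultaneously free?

90 minutes

Yusuf free within 09:00–16:00: 09:00–11:00, 11:30–12:30, 13:00–13:30, 14:30–15:30.
Brynn ∩ Yusuf: 09:30–10:00, 12:00–12:30, 14:30–15:30.
Brynn ∩ Yusuf ∩ Emeka: 09:30–10:00, 14:30–15:30.
Brynn ∩ Yusuf ∩ Emeka ∩ Wei: 09:30–10:00, 14:30–15:30.
Brynn ∩ Yusuf ∩ Emeka ∩ Wei ∩ Anders: 09:30–10:00, 14:30–15:30.
Total common minutes: 30 + 60 = 90.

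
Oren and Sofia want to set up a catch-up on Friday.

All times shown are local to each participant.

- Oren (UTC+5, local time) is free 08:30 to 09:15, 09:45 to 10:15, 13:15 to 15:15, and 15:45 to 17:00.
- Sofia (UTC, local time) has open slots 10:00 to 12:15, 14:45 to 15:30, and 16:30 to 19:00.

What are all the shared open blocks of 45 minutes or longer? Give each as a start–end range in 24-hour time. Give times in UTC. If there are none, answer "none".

10:45–12:00

Oren → UTC: 03:30–04:15, 04:45–05:15, 08:15–10:15, 10:45–12:00.
Sofia → UTC: 10:00–12:15, 14:45–15:30, 16:30–19:00.
Oren ∩ Sofia: 10:00–10:15, 10:45–12:00.
Windows ≥ 45 min: 10:45–12:00.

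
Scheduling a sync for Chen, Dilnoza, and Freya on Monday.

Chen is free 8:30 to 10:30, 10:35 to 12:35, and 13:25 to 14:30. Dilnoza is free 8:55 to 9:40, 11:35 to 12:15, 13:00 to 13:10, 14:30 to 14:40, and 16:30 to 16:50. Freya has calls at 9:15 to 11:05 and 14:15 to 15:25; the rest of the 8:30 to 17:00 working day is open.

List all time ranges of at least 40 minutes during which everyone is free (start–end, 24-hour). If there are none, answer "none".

Freya free within 08:30–17:00: 08:30–09:15, 11:05–14:15, 15:25–17:00.
Chen ∩ Dilnoza: 08:55–09:40, 11:35–12:15.
Chen ∩ Dilnoza ∩ Freya: 08:55–09:15, 11:35–12:15.
Windows ≥ 40 min: 11:35–12:15.

11:35–12:15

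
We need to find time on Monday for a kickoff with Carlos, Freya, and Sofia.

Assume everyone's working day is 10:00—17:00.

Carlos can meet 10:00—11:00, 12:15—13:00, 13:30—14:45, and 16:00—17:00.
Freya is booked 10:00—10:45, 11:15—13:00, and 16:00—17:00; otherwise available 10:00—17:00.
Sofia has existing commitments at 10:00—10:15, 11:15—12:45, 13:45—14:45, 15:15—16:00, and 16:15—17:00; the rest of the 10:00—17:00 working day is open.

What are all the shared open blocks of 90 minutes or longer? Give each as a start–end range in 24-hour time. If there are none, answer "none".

none

Freya free within 10:00–17:00: 10:45–11:15, 13:00–16:00.
Sofia free within 10:00–17:00: 10:15–11:15, 12:45–13:45, 14:45–15:15, 16:00–16:15.
Carlos ∩ Freya: 10:45–11:00, 13:30–14:45.
Carlos ∩ Freya ∩ Sofia: 10:45–11:00, 13:30–13:45.
Windows ≥ 90 min: (none).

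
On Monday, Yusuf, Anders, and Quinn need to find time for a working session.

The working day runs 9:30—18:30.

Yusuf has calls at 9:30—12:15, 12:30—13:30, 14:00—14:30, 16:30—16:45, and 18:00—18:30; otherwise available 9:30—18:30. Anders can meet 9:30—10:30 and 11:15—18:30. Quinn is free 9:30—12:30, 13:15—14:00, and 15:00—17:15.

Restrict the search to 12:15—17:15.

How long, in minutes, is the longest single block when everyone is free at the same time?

Yusuf free within 09:30–18:30: 12:15–12:30, 13:30–14:00, 14:30–16:30, 16:45–18:00.
Yusuf ∩ Anders: 12:15–12:30, 13:30–14:00, 14:30–16:30, 16:45–18:00.
Yusuf ∩ Anders ∩ Quinn: 12:15–12:30, 13:30–14:00, 15:00–16:30, 16:45–17:15.
Restricted to 12:15–17:15: 12:15–12:30, 13:30–14:00, 15:00–16:30, 16:45–17:15.
Common window lengths: 15, 30, 90, 30 min; longest is 90.

90 minutes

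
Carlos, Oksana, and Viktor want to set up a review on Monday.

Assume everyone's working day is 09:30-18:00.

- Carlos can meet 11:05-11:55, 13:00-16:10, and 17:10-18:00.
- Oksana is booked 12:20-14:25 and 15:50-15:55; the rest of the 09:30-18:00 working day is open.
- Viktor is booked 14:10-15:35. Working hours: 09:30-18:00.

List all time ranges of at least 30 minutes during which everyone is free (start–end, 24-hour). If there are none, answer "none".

11:05–11:55, 17:10–18:00

Oksana free within 09:30–18:00: 09:30–12:20, 14:25–15:50, 15:55–18:00.
Viktor free within 09:30–18:00: 09:30–14:10, 15:35–18:00.
Carlos ∩ Oksana: 11:05–11:55, 14:25–15:50, 15:55–16:10, 17:10–18:00.
Carlos ∩ Oksana ∩ Viktor: 11:05–11:55, 15:35–15:50, 15:55–16:10, 17:10–18:00.
Windows ≥ 30 min: 11:05–11:55, 17:10–18:00.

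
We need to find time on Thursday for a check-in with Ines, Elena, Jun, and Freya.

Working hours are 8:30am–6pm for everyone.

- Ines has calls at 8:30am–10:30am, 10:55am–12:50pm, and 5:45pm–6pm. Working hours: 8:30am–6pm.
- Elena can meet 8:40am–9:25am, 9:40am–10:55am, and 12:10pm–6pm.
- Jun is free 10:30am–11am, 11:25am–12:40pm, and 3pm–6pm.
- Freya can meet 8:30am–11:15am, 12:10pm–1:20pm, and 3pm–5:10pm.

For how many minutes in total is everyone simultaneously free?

Ines free within 08:30–18:00: 10:30–10:55, 12:50–17:45.
Ines ∩ Elena: 10:30–10:55, 12:50–17:45.
Ines ∩ Elena ∩ Jun: 10:30–10:55, 15:00–17:45.
Ines ∩ Elena ∩ Jun ∩ Freya: 10:30–10:55, 15:00–17:10.
Total common minutes: 25 + 130 = 155.

155 minutes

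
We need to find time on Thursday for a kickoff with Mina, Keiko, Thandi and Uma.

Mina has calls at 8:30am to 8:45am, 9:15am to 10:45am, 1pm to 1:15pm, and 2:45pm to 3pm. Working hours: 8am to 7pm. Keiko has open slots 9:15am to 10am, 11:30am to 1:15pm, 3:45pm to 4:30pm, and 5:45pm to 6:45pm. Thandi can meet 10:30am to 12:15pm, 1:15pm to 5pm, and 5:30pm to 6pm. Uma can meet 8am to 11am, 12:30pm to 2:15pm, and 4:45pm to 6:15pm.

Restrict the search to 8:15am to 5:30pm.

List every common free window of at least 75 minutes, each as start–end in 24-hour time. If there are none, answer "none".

none

Mina free within 08:00–19:00: 08:00–08:30, 08:45–09:15, 10:45–13:00, 13:15–14:45, 15:00–19:00.
Mina ∩ Keiko: 11:30–13:00, 15:45–16:30, 17:45–18:45.
Mina ∩ Keiko ∩ Thandi: 11:30–12:15, 15:45–16:30, 17:45–18:00.
Mina ∩ Keiko ∩ Thandi ∩ Uma: 17:45–18:00.
Restricted to 08:15–17:30: (none).
Windows ≥ 75 min: (none).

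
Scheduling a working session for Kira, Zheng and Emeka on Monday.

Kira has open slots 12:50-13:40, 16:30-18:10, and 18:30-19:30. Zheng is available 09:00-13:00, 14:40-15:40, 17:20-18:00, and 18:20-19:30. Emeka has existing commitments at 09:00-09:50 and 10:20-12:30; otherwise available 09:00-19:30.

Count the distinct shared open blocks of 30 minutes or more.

2

Emeka free within 09:00–19:30: 09:50–10:20, 12:30–19:30.
Kira ∩ Zheng: 12:50–13:00, 17:20–18:00, 18:30–19:30.
Kira ∩ Zheng ∩ Emeka: 12:50–13:00, 17:20–18:00, 18:30–19:30.
Windows ≥ 30 min: 17:20–18:00, 18:30–19:30.
That's 2 windows.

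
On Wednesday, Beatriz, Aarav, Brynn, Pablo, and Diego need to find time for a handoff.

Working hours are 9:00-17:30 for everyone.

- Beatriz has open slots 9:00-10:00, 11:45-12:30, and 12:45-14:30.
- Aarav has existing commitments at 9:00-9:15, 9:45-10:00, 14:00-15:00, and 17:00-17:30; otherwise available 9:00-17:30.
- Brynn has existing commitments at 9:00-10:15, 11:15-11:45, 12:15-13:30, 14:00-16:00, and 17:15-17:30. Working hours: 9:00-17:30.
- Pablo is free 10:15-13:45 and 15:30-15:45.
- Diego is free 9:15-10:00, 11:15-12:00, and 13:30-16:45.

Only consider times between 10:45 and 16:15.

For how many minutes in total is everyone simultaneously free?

30 minutes

Aarav free within 09:00–17:30: 09:15–09:45, 10:00–14:00, 15:00–17:00.
Brynn free within 09:00–17:30: 10:15–11:15, 11:45–12:15, 13:30–14:00, 16:00–17:15.
Beatriz ∩ Aarav: 09:15–09:45, 11:45–12:30, 12:45–14:00.
Beatriz ∩ Aarav ∩ Brynn: 11:45–12:15, 13:30–14:00.
Beatriz ∩ Aarav ∩ Brynn ∩ Pablo: 11:45–12:15, 13:30–13:45.
Beatriz ∩ Aarav ∩ Brynn ∩ Pablo ∩ Diego: 11:45–12:00, 13:30–13:45.
Restricted to 10:45–16:15: 11:45–12:00, 13:30–13:45.
Total common minutes: 15 + 15 = 30.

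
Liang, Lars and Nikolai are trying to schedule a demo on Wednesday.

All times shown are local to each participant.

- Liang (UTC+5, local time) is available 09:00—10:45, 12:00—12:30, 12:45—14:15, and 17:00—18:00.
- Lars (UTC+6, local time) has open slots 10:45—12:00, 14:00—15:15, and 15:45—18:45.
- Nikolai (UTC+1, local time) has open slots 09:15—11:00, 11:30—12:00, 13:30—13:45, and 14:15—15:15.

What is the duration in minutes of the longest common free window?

60 minutes

Liang → UTC: 04:00–05:45, 07:00–07:30, 07:45–09:15, 12:00–13:00.
Lars → UTC: 04:45–06:00, 08:00–09:15, 09:45–12:45.
Nikolai → UTC: 08:15–10:00, 10:30–11:00, 12:30–12:45, 13:15–14:15.
Liang ∩ Lars: 04:45–05:45, 08:00–09:15, 12:00–12:45.
Liang ∩ Lars ∩ Nikolai: 08:15–09:15, 12:30–12:45.
Common window lengths: 60, 15 min; longest is 60.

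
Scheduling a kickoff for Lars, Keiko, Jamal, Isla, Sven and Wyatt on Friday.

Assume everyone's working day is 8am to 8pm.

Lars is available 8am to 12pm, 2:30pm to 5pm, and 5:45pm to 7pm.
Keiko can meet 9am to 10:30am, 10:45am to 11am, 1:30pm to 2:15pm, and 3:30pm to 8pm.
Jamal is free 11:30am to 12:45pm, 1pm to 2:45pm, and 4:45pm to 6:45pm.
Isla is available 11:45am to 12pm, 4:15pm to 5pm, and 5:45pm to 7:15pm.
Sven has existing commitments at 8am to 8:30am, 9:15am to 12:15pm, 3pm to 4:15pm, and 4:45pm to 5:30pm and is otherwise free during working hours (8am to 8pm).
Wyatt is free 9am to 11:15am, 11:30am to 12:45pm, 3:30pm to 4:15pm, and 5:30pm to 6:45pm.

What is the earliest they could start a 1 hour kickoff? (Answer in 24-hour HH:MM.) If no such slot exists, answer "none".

17:45

Sven free within 08:00–20:00: 08:30–09:15, 12:15–15:00, 16:15–16:45, 17:30–20:00.
Lars ∩ Keiko: 09:00–10:30, 10:45–11:00, 15:30–17:00, 17:45–19:00.
Lars ∩ Keiko ∩ Jamal: 16:45–17:00, 17:45–18:45.
Lars ∩ Keiko ∩ Jamal ∩ Isla: 16:45–17:00, 17:45–18:45.
Lars ∩ Keiko ∩ Jamal ∩ Isla ∩ Sven: 17:45–18:45.
Lars ∩ Keiko ∩ Jamal ∩ Isla ∩ Sven ∩ Wyatt: 17:45–18:45.
Windows ≥ 60 min: 17:45–18:45.
Earliest such window starts at 17:45.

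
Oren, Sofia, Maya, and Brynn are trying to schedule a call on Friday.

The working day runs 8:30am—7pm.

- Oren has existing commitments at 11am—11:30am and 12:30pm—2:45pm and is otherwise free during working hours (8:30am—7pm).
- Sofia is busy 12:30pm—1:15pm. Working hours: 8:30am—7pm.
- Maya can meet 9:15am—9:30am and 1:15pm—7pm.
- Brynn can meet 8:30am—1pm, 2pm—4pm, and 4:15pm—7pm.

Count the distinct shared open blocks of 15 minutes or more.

3

Oren free within 08:30–19:00: 08:30–11:00, 11:30–12:30, 14:45–19:00.
Sofia free within 08:30–19:00: 08:30–12:30, 13:15–19:00.
Oren ∩ Sofia: 08:30–11:00, 11:30–12:30, 14:45–19:00.
Oren ∩ Sofia ∩ Maya: 09:15–09:30, 14:45–19:00.
Oren ∩ Sofia ∩ Maya ∩ Brynn: 09:15–09:30, 14:45–16:00, 16:15–19:00.
Windows ≥ 15 min: 09:15–09:30, 14:45–16:00, 16:15–19:00.
That's 3 windows.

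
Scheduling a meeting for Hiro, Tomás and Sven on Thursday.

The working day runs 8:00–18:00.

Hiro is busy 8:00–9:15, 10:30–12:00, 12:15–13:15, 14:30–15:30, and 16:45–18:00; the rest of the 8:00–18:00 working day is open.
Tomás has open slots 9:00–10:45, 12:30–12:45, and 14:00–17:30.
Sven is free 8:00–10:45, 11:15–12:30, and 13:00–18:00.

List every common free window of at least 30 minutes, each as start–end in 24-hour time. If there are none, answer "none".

Hiro free within 08:00–18:00: 09:15–10:30, 12:00–12:15, 13:15–14:30, 15:30–16:45.
Hiro ∩ Tomás: 09:15–10:30, 14:00–14:30, 15:30–16:45.
Hiro ∩ Tomás ∩ Sven: 09:15–10:30, 14:00–14:30, 15:30–16:45.
Windows ≥ 30 min: 09:15–10:30, 14:00–14:30, 15:30–16:45.

09:15–10:30, 14:00–14:30, 15:30–16:45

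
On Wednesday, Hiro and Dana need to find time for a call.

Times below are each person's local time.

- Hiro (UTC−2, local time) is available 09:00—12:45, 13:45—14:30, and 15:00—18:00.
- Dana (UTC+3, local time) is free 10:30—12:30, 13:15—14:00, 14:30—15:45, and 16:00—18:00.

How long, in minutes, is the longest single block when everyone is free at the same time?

105 minutes

Hiro → UTC: 11:00–14:45, 15:45–16:30, 17:00–20:00.
Dana → UTC: 07:30–09:30, 10:15–11:00, 11:30–12:45, 13:00–15:00.
Hiro ∩ Dana: 11:30–12:45, 13:00–14:45.
Common window lengths: 75, 105 min; longest is 105.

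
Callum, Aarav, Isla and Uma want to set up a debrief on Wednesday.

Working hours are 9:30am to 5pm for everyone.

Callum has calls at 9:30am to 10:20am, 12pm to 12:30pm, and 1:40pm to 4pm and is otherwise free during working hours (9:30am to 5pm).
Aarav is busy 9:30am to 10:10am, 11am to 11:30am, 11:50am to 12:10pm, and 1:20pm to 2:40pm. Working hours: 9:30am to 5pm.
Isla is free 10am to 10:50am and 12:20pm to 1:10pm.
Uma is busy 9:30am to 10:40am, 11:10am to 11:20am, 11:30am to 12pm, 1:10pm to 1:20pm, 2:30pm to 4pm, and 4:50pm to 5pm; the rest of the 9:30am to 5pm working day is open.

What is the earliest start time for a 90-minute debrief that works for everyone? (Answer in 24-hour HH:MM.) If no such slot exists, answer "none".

none

Callum free within 09:30–17:00: 10:20–12:00, 12:30–13:40, 16:00–17:00.
Aarav free within 09:30–17:00: 10:10–11:00, 11:30–11:50, 12:10–13:20, 14:40–17:00.
Uma free within 09:30–17:00: 10:40–11:10, 11:20–11:30, 12:00–13:10, 13:20–14:30, 16:00–16:50.
Callum ∩ Aarav: 10:20–11:00, 11:30–11:50, 12:30–13:20, 16:00–17:00.
Callum ∩ Aarav ∩ Isla: 10:20–10:50, 12:30–13:10.
Callum ∩ Aarav ∩ Isla ∩ Uma: 10:40–10:50, 12:30–13:10.
Windows ≥ 90 min: (none).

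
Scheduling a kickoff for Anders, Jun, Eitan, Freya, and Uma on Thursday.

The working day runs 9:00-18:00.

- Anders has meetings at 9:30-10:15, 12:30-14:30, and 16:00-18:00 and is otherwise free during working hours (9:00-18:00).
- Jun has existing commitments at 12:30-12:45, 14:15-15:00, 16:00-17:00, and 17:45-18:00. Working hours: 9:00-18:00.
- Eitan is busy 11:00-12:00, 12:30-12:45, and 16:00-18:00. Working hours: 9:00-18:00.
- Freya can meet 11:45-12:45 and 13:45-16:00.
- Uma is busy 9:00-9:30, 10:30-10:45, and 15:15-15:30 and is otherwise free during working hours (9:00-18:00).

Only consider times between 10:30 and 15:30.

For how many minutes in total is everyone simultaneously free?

45 minutes

Anders free within 09:00–18:00: 09:00–09:30, 10:15–12:30, 14:30–16:00.
Jun free within 09:00–18:00: 09:00–12:30, 12:45–14:15, 15:00–16:00, 17:00–17:45.
Eitan free within 09:00–18:00: 09:00–11:00, 12:00–12:30, 12:45–16:00.
Uma free within 09:00–18:00: 09:30–10:30, 10:45–15:15, 15:30–18:00.
Anders ∩ Jun: 09:00–09:30, 10:15–12:30, 15:00–16:00.
Anders ∩ Jun ∩ Eitan: 09:00–09:30, 10:15–11:00, 12:00–12:30, 15:00–16:00.
Anders ∩ Jun ∩ Eitan ∩ Freya: 12:00–12:30, 15:00–16:00.
Anders ∩ Jun ∩ Eitan ∩ Freya ∩ Uma: 12:00–12:30, 15:00–15:15, 15:30–16:00.
Restricted to 10:30–15:30: 12:00–12:30, 15:00–15:15.
Total common minutes: 30 + 15 = 45.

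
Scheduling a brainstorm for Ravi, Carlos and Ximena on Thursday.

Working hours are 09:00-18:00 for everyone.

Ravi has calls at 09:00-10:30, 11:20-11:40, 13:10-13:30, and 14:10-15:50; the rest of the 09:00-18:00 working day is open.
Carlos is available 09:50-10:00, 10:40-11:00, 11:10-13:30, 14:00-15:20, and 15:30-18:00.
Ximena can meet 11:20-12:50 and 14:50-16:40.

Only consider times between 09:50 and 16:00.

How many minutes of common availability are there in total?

Ravi free within 09:00–18:00: 10:30–11:20, 11:40–13:10, 13:30–14:10, 15:50–18:00.
Ravi ∩ Carlos: 10:40–11:00, 11:10–11:20, 11:40–13:10, 14:00–14:10, 15:50–18:00.
Ravi ∩ Carlos ∩ Ximena: 11:40–12:50, 15:50–16:40.
Restricted to 09:50–16:00: 11:40–12:50, 15:50–16:00.
Total common minutes: 70 + 10 = 80.

80 minutes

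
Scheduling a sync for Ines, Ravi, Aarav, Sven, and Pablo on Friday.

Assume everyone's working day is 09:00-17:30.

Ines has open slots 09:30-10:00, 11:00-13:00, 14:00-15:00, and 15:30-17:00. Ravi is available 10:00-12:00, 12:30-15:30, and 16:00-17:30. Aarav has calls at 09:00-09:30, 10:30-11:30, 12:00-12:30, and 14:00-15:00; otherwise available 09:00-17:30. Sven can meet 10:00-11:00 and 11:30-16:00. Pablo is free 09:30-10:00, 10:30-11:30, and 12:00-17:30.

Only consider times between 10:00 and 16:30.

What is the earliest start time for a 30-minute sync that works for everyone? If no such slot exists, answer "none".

12:30

Aarav free within 09:00–17:30: 09:30–10:30, 11:30–12:00, 12:30–14:00, 15:00–17:30.
Ines ∩ Ravi: 11:00–12:00, 12:30–13:00, 14:00–15:00, 16:00–17:00.
Ines ∩ Ravi ∩ Aarav: 11:30–12:00, 12:30–13:00, 16:00–17:00.
Ines ∩ Ravi ∩ Aarav ∩ Sven: 11:30–12:00, 12:30–13:00.
Ines ∩ Ravi ∩ Aarav ∩ Sven ∩ Pablo: 12:30–13:00.
Restricted to 10:00–16:30: 12:30–13:00.
Windows ≥ 30 min: 12:30–13:00.
Earliest such window starts at 12:30.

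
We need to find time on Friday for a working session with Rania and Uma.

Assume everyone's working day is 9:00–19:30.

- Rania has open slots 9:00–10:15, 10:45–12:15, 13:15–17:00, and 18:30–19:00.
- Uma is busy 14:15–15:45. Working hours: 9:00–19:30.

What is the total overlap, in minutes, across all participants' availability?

Uma free within 09:00–19:30: 09:00–14:15, 15:45–19:30.
Rania ∩ Uma: 09:00–10:15, 10:45–12:15, 13:15–14:15, 15:45–17:00, 18:30–19:00.
Total common minutes: 75 + 90 + 60 + 75 + 30 = 330.

330 minutes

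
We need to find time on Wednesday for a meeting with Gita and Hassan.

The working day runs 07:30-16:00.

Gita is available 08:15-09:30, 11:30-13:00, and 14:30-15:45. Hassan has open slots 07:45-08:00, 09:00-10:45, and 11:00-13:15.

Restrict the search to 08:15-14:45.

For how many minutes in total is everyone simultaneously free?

120 minutes

Gita ∩ Hassan: 09:00–09:30, 11:30–13:00.
Restricted to 08:15–14:45: 09:00–09:30, 11:30–13:00.
Total common minutes: 30 + 90 = 120.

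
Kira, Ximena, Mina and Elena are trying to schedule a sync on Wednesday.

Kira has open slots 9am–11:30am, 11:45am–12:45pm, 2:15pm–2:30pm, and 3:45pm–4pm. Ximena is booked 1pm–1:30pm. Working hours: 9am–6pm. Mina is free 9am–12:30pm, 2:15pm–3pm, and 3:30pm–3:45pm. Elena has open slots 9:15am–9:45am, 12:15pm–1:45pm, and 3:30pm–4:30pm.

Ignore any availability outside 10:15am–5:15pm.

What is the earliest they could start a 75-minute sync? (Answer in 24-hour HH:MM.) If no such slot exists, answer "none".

Ximena free within 09:00–18:00: 09:00–13:00, 13:30–18:00.
Kira ∩ Ximena: 09:00–11:30, 11:45–12:45, 14:15–14:30, 15:45–16:00.
Kira ∩ Ximena ∩ Mina: 09:00–11:30, 11:45–12:30, 14:15–14:30.
Kira ∩ Ximena ∩ Mina ∩ Elena: 09:15–09:45, 12:15–12:30.
Restricted to 10:15–17:15: 12:15–12:30.
Windows ≥ 75 min: (none).

none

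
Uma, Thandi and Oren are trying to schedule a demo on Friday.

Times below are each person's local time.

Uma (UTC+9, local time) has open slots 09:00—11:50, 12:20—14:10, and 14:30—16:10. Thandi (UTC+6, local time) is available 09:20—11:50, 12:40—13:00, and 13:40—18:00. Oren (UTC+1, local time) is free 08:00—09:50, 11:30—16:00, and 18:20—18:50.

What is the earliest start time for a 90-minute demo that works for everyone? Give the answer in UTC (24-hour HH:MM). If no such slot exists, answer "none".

none

Uma → UTC: 00:00–02:50, 03:20–05:10, 05:30–07:10.
Thandi → UTC: 03:20–05:50, 06:40–07:00, 07:40–12:00.
Oren → UTC: 07:00–08:50, 10:30–15:00, 17:20–17:50.
Uma ∩ Thandi: 03:20–05:10, 05:30–05:50, 06:40–07:00.
Uma ∩ Thandi ∩ Oren: (none).
Windows ≥ 90 min: (none).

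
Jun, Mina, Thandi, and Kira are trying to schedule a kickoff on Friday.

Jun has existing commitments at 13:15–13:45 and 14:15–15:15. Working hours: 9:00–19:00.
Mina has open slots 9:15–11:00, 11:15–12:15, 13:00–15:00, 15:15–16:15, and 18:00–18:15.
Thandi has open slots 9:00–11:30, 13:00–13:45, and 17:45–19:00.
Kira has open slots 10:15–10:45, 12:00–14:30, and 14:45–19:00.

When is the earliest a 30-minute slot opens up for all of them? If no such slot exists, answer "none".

10:15

Jun free within 09:00–19:00: 09:00–13:15, 13:45–14:15, 15:15–19:00.
Jun ∩ Mina: 09:15–11:00, 11:15–12:15, 13:00–13:15, 13:45–14:15, 15:15–16:15, 18:00–18:15.
Jun ∩ Mina ∩ Thandi: 09:15–11:00, 11:15–11:30, 13:00–13:15, 18:00–18:15.
Jun ∩ Mina ∩ Thandi ∩ Kira: 10:15–10:45, 13:00–13:15, 18:00–18:15.
Windows ≥ 30 min: 10:15–10:45.
Earliest such window starts at 10:15.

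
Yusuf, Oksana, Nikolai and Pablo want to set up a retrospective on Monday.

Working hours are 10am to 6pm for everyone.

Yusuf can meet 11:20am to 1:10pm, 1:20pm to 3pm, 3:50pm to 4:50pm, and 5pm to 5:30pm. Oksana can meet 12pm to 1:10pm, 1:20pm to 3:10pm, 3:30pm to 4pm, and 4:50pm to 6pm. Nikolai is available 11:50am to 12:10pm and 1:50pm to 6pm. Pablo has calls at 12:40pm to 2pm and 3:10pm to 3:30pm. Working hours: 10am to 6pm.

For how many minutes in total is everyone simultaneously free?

110 minutes

Pablo free within 10:00–18:00: 10:00–12:40, 14:00–15:10, 15:30–18:00.
Yusuf ∩ Oksana: 12:00–13:10, 13:20–15:00, 15:50–16:00, 17:00–17:30.
Yusuf ∩ Oksana ∩ Nikolai: 12:00–12:10, 13:50–15:00, 15:50–16:00, 17:00–17:30.
Yusuf ∩ Oksana ∩ Nikolai ∩ Pablo: 12:00–12:10, 14:00–15:00, 15:50–16:00, 17:00–17:30.
Total common minutes: 10 + 60 + 10 + 30 = 110.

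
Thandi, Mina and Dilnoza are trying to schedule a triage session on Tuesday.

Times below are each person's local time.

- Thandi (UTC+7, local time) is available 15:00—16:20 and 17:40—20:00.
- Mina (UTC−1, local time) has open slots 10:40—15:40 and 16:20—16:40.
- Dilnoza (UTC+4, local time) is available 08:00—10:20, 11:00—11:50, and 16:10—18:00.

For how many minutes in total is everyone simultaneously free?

Thandi → UTC: 08:00–09:20, 10:40–13:00.
Mina → UTC: 11:40–16:40, 17:20–17:40.
Dilnoza → UTC: 04:00–06:20, 07:00–07:50, 12:10–14:00.
Thandi ∩ Mina: 11:40–13:00.
Thandi ∩ Mina ∩ Dilnoza: 12:10–13:00.
Total common minutes: 50.

50 minutes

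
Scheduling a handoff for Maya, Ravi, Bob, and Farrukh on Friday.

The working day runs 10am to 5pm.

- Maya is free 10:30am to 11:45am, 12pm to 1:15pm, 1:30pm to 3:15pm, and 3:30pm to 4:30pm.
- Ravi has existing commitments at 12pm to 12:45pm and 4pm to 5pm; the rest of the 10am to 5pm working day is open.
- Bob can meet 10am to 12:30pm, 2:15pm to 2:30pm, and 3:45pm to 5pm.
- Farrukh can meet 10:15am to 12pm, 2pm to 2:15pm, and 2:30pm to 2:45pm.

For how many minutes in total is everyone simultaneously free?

Ravi free within 10:00–17:00: 10:00–12:00, 12:45–16:00.
Maya ∩ Ravi: 10:30–11:45, 12:45–13:15, 13:30–15:15, 15:30–16:00.
Maya ∩ Ravi ∩ Bob: 10:30–11:45, 14:15–14:30, 15:45–16:00.
Maya ∩ Ravi ∩ Bob ∩ Farrukh: 10:30–11:45.
Total common minutes: 75.

75 minutes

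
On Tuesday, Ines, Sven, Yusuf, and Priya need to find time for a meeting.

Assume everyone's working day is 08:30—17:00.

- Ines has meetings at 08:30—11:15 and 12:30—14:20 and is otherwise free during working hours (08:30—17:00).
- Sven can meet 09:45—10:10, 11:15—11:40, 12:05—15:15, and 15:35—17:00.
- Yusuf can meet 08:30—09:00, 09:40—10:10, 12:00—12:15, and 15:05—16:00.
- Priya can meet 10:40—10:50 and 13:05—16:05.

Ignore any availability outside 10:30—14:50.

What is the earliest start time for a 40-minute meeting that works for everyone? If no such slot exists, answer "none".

none

Ines free within 08:30–17:00: 11:15–12:30, 14:20–17:00.
Ines ∩ Sven: 11:15–11:40, 12:05–12:30, 14:20–15:15, 15:35–17:00.
Ines ∩ Sven ∩ Yusuf: 12:05–12:15, 15:05–15:15, 15:35–16:00.
Ines ∩ Sven ∩ Yusuf ∩ Priya: 15:05–15:15, 15:35–16:00.
Restricted to 10:30–14:50: (none).
Windows ≥ 40 min: (none).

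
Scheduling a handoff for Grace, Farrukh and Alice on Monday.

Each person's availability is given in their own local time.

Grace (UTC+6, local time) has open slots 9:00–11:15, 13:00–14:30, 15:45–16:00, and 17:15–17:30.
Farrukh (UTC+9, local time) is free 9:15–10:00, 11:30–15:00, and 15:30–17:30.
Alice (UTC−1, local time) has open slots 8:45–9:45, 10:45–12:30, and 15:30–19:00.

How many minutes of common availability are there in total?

0 minutes

Grace → UTC: 03:00–05:15, 07:00–08:30, 09:45–10:00, 11:15–11:30.
Farrukh → UTC: 00:15–01:00, 02:30–06:00, 06:30–08:30.
Alice → UTC: 09:45–10:45, 11:45–13:30, 16:30–20:00.
Grace ∩ Farrukh: 03:00–05:15, 07:00–08:30.
Grace ∩ Farrukh ∩ Alice: (none).
Total common minutes: 0.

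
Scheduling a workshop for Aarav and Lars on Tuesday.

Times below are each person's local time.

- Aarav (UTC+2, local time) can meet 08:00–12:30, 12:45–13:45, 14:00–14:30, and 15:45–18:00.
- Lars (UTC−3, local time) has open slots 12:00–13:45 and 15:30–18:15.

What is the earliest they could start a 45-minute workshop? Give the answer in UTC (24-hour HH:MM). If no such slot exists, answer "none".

Aarav → UTC: 06:00–10:30, 10:45–11:45, 12:00–12:30, 13:45–16:00.
Lars → UTC: 15:00–16:45, 18:30–21:15.
Aarav ∩ Lars: 15:00–16:00.
Windows ≥ 45 min: 15:00–16:00.
Earliest such window starts at 15:00.

15:00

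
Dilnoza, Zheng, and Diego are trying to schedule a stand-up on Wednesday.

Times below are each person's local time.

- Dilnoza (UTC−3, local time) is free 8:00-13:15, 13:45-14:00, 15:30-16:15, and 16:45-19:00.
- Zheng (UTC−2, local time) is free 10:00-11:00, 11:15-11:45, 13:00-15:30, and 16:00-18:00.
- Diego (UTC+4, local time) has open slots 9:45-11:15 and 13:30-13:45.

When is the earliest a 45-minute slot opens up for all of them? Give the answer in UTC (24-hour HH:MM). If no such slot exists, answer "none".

Dilnoza → UTC: 11:00–16:15, 16:45–17:00, 18:30–19:15, 19:45–22:00.
Zheng → UTC: 12:00–13:00, 13:15–13:45, 15:00–17:30, 18:00–20:00.
Diego → UTC: 05:45–07:15, 09:30–09:45.
Dilnoza ∩ Zheng: 12:00–13:00, 13:15–13:45, 15:00–16:15, 16:45–17:00, 18:30–19:15, 19:45–20:00.
Dilnoza ∩ Zheng ∩ Diego: (none).
Windows ≥ 45 min: (none).

none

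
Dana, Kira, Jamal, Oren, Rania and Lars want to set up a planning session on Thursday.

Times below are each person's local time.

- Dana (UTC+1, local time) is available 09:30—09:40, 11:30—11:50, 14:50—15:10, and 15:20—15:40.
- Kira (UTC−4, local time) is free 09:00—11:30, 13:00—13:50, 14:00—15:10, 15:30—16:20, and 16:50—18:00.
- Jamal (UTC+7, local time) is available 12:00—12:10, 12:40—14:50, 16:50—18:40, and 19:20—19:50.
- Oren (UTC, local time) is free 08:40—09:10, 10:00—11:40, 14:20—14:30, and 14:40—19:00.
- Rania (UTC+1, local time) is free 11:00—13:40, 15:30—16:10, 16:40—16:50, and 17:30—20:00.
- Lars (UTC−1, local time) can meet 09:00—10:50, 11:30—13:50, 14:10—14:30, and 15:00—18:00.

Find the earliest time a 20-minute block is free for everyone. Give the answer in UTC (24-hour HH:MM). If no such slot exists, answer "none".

Dana → UTC: 08:30–08:40, 10:30–10:50, 13:50–14:10, 14:20–14:40.
Kira → UTC: 13:00–15:30, 17:00–17:50, 18:00–19:10, 19:30–20:20, 20:50–22:00.
Jamal → UTC: 05:00–05:10, 05:40–07:50, 09:50–11:40, 12:20–12:50.
Oren → UTC: 08:40–09:10, 10:00–11:40, 14:20–14:30, 14:40–19:00.
Rania → UTC: 10:00–12:40, 14:30–15:10, 15:40–15:50, 16:30–19:00.
Lars → UTC: 10:00–11:50, 12:30–14:50, 15:10–15:30, 16:00–19:00.
Dana ∩ Kira: 13:50–14:10, 14:20–14:40.
Dana ∩ Kira ∩ Jamal: (none).
Dana ∩ Kira ∩ Jamal ∩ Oren: (none).
Dana ∩ Kira ∩ Jamal ∩ Oren ∩ Rania: (none).
Dana ∩ Kira ∩ Jamal ∩ Oren ∩ Rania ∩ Lars: (none).
Windows ≥ 20 min: (none).

none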